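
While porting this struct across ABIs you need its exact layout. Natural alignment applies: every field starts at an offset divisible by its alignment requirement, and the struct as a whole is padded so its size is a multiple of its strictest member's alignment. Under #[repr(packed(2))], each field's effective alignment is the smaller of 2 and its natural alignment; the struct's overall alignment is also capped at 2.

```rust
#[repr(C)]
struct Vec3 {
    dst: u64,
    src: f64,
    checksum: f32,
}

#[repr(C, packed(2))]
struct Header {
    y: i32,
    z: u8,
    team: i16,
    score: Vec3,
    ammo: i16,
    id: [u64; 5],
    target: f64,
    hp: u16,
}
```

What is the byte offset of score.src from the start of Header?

16

Vec3: @0: dst [8B, align 8] → 8; @8: src [8B, align 8] → 16; @16: checksum [4B, align 4] → 20; +4 tail pad (align 8); size 24, align 8
@0: y [4B, align 2] → 4
@4: z [1B, align 1] → 5
+1 pad (align 2)
@6: team [2B, align 2] → 8
@8: score [24B, align 2] → 32
within Vec3: src at 8
8 + 8 = 16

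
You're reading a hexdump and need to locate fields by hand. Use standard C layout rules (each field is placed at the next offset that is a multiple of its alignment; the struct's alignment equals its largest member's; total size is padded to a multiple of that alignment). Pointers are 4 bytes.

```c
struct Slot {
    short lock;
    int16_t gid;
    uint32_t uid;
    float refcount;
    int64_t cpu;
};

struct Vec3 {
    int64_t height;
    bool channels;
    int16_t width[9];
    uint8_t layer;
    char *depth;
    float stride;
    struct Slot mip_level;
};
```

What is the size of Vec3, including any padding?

Slot: 0..2  lock  (2B, 2-aligned); 2..4  gid  (2B, 2-aligned); 4..8  uid  (4B, 4-aligned); 8..12  refcount  (4B, 4-aligned); 12..16  -- padding (4B); 16..24  cpu  (8B, 8-aligned); sizeof = 24, alignof = 8
0..8  height  (8B, 8-aligned)
8..9  channels  (1B, 1-aligned)
9..10  -- padding (1B)
10..28  width  (18B, 2-aligned)
28..29  layer  (1B, 1-aligned)
29..32  -- padding (3B)
32..36  depth  (4B, 4-aligned)
36..40  stride  (4B, 4-aligned)
40..64  mip_level  (24B, 8-aligned)
sizeof = 64, alignof = 8

64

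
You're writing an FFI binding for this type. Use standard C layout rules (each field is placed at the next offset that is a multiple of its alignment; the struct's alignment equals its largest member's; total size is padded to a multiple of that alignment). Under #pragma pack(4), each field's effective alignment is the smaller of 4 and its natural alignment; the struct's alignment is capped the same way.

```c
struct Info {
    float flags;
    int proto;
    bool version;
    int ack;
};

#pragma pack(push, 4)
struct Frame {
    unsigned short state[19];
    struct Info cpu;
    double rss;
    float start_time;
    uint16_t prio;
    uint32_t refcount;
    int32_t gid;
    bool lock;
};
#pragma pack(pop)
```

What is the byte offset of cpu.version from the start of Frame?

48

Info: 0..4  flags  (4B, 4-aligned); 4..8  proto  (4B, 4-aligned); 8..9  version  (1B, 1-aligned); 9..12  -- padding (3B); 12..16  ack  (4B, 4-aligned); sizeof = 16, alignof = 4
0..38  state  (38B, 2-aligned)
38..40  -- padding (2B)
40..56  cpu  (16B, 4-aligned)
within Info: version at 8
40 + 8 = 48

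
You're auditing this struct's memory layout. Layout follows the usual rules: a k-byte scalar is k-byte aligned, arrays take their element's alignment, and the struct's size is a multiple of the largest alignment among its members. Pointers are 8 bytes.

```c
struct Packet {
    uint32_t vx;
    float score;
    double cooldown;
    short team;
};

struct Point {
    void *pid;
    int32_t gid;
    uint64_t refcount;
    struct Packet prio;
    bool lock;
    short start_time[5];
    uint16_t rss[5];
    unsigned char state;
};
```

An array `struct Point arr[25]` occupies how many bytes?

Packet: 0..4  vx  (4B, 4-aligned); 4..8  score  (4B, 4-aligned); 8..16  cooldown  (8B, 8-aligned); 16..18  team  (2B, 2-aligned); 18..24  -- tail padding (6B); sizeof = 24, alignof = 8
0..8  pid  (8B, 8-aligned)
8..12  gid  (4B, 4-aligned)
12..16  -- padding (4B)
16..24  refcount  (8B, 8-aligned)
24..48  prio  (24B, 8-aligned)
48..49  lock  (1B, 1-aligned)
49..50  -- padding (1B)
50..60  start_time  (10B, 2-aligned)
60..70  rss  (10B, 2-aligned)
70..71  state  (1B, 1-aligned)
71..72  -- tail padding (1B)
sizeof = 72, alignof = 8
array of 25: 25 × 72 = 1800

1800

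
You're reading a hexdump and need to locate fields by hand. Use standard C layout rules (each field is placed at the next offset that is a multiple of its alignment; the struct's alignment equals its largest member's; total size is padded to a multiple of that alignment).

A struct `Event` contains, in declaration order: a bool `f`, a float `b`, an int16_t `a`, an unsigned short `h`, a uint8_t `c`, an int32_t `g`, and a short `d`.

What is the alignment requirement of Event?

member alignments: f=1, b=4, a=2, h=2, c=1, g=4, d=2
max = 4

4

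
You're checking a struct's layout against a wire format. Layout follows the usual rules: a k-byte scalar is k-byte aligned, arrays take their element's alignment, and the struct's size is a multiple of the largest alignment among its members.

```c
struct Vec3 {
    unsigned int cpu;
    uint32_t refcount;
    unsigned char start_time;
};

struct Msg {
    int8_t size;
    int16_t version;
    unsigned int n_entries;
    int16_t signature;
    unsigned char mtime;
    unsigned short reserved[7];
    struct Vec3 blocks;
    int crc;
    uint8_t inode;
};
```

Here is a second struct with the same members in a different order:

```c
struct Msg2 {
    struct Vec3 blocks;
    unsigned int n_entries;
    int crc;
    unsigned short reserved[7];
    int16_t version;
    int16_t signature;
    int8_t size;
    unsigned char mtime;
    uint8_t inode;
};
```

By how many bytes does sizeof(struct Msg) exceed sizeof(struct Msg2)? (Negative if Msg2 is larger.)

4

Vec3: cpu at 0 (size 4, align 4) → ends 4; refcount at 4 (size 4, align 4) → ends 8; start_time at 8 (size 1, align 1) → ends 9; tail pad 3 to reach multiple of 4; total 12 bytes, alignment 4
size at 0 (size 1, align 1) → ends 1
pad 1 to align 2 for version
version at 2 (size 2, align 2) → ends 4
n_entries at 4 (size 4, align 4) → ends 8
signature at 8 (size 2, align 2) → ends 10
mtime at 10 (size 1, align 1) → ends 11
pad 1 to align 2 for reserved
reserved at 12 (size 14, align 2) → ends 26
pad 2 to align 4 for blocks
blocks at 28 (size 12, align 4) → ends 40
crc at 40 (size 4, align 4) → ends 44
inode at 44 (size 1, align 1) → ends 45
tail pad 3 to reach multiple of 4
total 48 bytes, alignment 4
— Msg2 —
blocks at 0 (size 12, align 4) → ends 12
n_entries at 12 (size 4, align 4) → ends 16
crc at 16 (size 4, align 4) → ends 20
reserved at 20 (size 14, align 2) → ends 34
version at 34 (size 2, align 2) → ends 36
signature at 36 (size 2, align 2) → ends 38
size at 38 (size 1, align 1) → ends 39
mtime at 39 (size 1, align 1) → ends 40
inode at 40 (size 1, align 1) → ends 41
tail pad 3 to reach multiple of 4
total 44 bytes, alignment 4
48 − 44 = 4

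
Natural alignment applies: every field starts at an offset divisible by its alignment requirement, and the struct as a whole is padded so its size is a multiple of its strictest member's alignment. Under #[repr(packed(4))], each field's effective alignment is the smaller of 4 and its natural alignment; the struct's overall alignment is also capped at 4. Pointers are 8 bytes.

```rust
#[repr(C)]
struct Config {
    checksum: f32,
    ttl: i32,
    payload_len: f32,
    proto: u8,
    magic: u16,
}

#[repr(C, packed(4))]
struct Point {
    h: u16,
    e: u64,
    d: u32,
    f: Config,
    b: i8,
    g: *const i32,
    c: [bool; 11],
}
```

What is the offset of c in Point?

44

Config: @0: checksum [4B, align 4] → 4; @4: ttl [4B, align 4] → 8; @8: payload_len [4B, align 4] → 12; @12: proto [1B, align 1] → 13; +1 pad (align 2); @14: magic [2B, align 2] → 16; size 16, align 4
@0: h [2B, align 2] → 2
+2 pad (align 4)
@4: e [8B, align 4] → 12
@12: d [4B, align 4] → 16
@16: f [16B, align 4] → 32
@32: b [1B, align 1] → 33
+3 pad (align 4)
@36: g [8B, align 4] → 44
@44: c [11B, align 1] → 55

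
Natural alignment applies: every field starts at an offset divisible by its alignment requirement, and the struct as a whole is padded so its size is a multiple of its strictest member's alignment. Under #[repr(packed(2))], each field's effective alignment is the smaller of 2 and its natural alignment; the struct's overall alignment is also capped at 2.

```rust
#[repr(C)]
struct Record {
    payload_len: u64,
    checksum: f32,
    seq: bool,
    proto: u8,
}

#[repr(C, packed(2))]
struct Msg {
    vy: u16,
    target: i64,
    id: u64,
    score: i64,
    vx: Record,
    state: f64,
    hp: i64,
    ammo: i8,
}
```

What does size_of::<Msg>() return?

60 bytes

Record: @0: payload_len [8B, align 8] → 8; @8: checksum [4B, align 4] → 12; @12: seq [1B, align 1] → 13; @13: proto [1B, align 1] → 14; +2 tail pad (align 8); size 16, align 8
@0: vy [2B, align 2] → 2
@2: target [8B, align 2] → 10
@10: id [8B, align 2] → 18
@18: score [8B, align 2] → 26
@26: vx [16B, align 2] → 42
@42: state [8B, align 2] → 50
@50: hp [8B, align 2] → 58
@58: ammo [1B, align 1] → 59
+1 tail pad (align 2)
size 60, align 2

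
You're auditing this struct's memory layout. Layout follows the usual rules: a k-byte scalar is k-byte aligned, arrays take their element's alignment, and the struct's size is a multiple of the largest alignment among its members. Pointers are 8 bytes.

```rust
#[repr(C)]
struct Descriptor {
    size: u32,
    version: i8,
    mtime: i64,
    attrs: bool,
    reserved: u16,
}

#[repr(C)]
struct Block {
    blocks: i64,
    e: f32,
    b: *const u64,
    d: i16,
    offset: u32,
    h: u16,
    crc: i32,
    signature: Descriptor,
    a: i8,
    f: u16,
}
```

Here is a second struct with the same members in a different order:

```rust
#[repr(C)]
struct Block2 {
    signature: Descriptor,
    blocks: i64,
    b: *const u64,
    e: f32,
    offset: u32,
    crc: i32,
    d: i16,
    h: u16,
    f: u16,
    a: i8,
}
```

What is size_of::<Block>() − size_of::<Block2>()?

8

Descriptor: @0: size [4B, align 4] → 4; @4: version [1B, align 1] → 5; +3 pad (align 8); @8: mtime [8B, align 8] → 16; @16: attrs [1B, align 1] → 17; +1 pad (align 2); @18: reserved [2B, align 2] → 20; +4 tail pad (align 8); size 24, align 8
@0: blocks [8B, align 8] → 8
@8: e [4B, align 4] → 12
+4 pad (align 8)
@16: b [8B, align 8] → 24
@24: d [2B, align 2] → 26
+2 pad (align 4)
@28: offset [4B, align 4] → 32
@32: h [2B, align 2] → 34
+2 pad (align 4)
@36: crc [4B, align 4] → 40
@40: signature [24B, align 8] → 64
@64: a [1B, align 1] → 65
+1 pad (align 2)
@66: f [2B, align 2] → 68
+4 tail pad (align 8)
size 72, align 8
— Block2 —
@0: signature [24B, align 8] → 24
@24: blocks [8B, align 8] → 32
@32: b [8B, align 8] → 40
@40: e [4B, align 4] → 44
@44: offset [4B, align 4] → 48
@48: crc [4B, align 4] → 52
@52: d [2B, align 2] → 54
@54: h [2B, align 2] → 56
@56: f [2B, align 2] → 58
@58: a [1B, align 1] → 59
+5 tail pad (align 8)
size 64, align 8
72 − 64 = 8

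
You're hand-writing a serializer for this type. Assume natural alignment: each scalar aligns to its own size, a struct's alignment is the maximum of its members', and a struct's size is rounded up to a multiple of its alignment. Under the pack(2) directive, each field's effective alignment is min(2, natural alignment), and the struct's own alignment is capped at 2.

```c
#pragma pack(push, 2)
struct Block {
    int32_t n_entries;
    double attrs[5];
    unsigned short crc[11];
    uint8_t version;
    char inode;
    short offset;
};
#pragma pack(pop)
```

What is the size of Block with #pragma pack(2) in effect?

0..4  n_entries  (4B, 2-aligned)
4..44  attrs  (40B, 2-aligned)
44..66  crc  (22B, 2-aligned)
66..67  version  (1B, 1-aligned)
67..68  inode  (1B, 1-aligned)
68..70  offset  (2B, 2-aligned)
sizeof = 70, alignof = 2

70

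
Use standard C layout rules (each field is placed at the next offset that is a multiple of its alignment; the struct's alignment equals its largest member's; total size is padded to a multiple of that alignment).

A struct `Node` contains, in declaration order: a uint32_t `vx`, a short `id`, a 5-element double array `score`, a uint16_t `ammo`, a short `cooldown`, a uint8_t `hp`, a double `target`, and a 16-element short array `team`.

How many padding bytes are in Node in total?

5

@0: vx [4B, align 4] → 4
@4: id [2B, align 2] → 6
+2 pad (align 8)
@8: score [40B, align 8] → 48
@48: ammo [2B, align 2] → 50
@50: cooldown [2B, align 2] → 52
@52: hp [1B, align 1] → 53
+3 pad (align 8)
@56: target [8B, align 8] → 64
@64: team [32B, align 2] → 96
size 96, align 8
data bytes 91, size 96 → padding 5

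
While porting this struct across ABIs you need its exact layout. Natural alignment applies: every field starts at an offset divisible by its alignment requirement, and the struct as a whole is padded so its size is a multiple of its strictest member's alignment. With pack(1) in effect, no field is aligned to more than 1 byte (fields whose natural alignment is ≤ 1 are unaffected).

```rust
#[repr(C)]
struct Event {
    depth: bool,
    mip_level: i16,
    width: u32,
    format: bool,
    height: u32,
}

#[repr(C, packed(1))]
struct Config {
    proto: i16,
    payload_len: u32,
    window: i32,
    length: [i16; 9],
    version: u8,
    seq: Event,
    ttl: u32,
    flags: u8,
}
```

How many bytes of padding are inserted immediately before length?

0

Event: @0: depth [1B, align 1] → 1; +1 pad (align 2); @2: mip_level [2B, align 2] → 4; @4: width [4B, align 4] → 8; @8: format [1B, align 1] → 9; +3 pad (align 4); @12: height [4B, align 4] → 16; size 16, align 4
@0: proto [2B, align 1] → 2
@2: payload_len [4B, align 1] → 6
@6: window [4B, align 1] → 10
@10: length [18B, align 1] → 28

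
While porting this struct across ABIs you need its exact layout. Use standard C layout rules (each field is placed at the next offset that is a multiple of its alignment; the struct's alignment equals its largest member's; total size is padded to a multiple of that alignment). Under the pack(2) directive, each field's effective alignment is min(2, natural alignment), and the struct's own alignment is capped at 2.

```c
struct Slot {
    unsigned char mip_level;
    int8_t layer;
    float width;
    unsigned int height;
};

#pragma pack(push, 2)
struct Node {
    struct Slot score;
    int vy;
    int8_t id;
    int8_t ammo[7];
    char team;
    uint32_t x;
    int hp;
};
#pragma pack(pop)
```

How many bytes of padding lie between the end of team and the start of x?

Slot: mip_level at 0 (size 1, align 1) → ends 1; layer at 1 (size 1, align 1) → ends 2; pad 2 to align 4 for width; width at 4 (size 4, align 4) → ends 8; height at 8 (size 4, align 4) → ends 12; total 12 bytes, alignment 4
score at 0 (size 12, align 2) → ends 12
vy at 12 (size 4, align 2) → ends 16
id at 16 (size 1, align 1) → ends 17
ammo at 17 (size 7, align 1) → ends 24
team at 24 (size 1, align 1) → ends 25
pad 1 to align 2 for x
x at 26 (size 4, align 2) → ends 30

1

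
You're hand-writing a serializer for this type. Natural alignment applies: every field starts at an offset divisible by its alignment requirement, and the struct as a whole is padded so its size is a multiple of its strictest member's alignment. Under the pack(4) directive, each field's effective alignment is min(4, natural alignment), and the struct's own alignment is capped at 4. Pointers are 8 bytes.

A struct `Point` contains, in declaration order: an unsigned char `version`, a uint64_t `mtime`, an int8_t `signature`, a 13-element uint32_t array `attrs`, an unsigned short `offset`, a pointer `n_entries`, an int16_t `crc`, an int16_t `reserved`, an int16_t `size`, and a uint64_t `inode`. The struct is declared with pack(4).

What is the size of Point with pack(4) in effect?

96

@0: version [1B, align 1] → 1
+3 pad (align 4)
@4: mtime [8B, align 4] → 12
@12: signature [1B, align 1] → 13
+3 pad (align 4)
@16: attrs [52B, align 4] → 68
@68: offset [2B, align 2] → 70
+2 pad (align 4)
@72: n_entries [8B, align 4] → 80
@80: crc [2B, align 2] → 82
@82: reserved [2B, align 2] → 84
@84: size [2B, align 2] → 86
+2 pad (align 4)
@88: inode [8B, align 4] → 96
size 96, align 4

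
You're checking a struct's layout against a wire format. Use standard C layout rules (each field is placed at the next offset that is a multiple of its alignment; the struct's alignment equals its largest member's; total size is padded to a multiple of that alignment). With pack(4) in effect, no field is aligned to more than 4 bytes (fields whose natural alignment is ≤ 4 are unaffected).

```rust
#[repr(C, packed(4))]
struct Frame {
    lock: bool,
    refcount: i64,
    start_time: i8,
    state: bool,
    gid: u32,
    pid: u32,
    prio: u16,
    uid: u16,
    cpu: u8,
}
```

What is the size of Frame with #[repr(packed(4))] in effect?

lock at 0 (size 1, align 1) → ends 1
pad 3 to align 4 for refcount
refcount at 4 (size 8, align 4) → ends 12
start_time at 12 (size 1, align 1) → ends 13
state at 13 (size 1, align 1) → ends 14
pad 2 to align 4 for gid
gid at 16 (size 4, align 4) → ends 20
pid at 20 (size 4, align 4) → ends 24
prio at 24 (size 2, align 2) → ends 26
uid at 26 (size 2, align 2) → ends 28
cpu at 28 (size 1, align 1) → ends 29
tail pad 3 to reach multiple of 4
total 32 bytes, alignment 4

32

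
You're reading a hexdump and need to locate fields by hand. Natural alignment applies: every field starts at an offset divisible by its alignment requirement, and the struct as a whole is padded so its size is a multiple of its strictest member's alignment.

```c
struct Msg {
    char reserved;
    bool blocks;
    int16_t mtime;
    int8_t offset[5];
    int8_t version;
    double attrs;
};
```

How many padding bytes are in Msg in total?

6

reserved at 0 (size 1, align 1) → ends 1
blocks at 1 (size 1, align 1) → ends 2
mtime at 2 (size 2, align 2) → ends 4
offset at 4 (size 5, align 1) → ends 9
version at 9 (size 1, align 1) → ends 10
pad 6 to align 8 for attrs
attrs at 16 (size 8, align 8) → ends 24
total 24 bytes, alignment 8
data bytes 18, size 24 → padding 6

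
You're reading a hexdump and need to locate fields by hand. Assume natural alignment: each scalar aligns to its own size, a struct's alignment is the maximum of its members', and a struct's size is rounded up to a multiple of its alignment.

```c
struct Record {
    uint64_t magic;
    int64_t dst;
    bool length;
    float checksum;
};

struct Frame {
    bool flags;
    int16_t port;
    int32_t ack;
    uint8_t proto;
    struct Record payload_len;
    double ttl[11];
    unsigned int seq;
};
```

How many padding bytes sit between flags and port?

Record: magic at 0 (size 8, align 8) → ends 8; dst at 8 (size 8, align 8) → ends 16; length at 16 (size 1, align 1) → ends 17; pad 3 to align 4 for checksum; checksum at 20 (size 4, align 4) → ends 24; total 24 bytes, alignment 8
flags at 0 (size 1, align 1) → ends 1
pad 1 to align 2 for port
port at 2 (size 2, align 2) → ends 4

1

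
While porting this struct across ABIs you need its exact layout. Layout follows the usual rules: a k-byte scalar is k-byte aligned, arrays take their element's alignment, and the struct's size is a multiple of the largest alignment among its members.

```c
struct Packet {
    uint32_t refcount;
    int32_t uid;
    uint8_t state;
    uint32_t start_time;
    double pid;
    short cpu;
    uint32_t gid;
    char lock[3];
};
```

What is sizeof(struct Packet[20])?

@0: refcount [4B, align 4] → 4
@4: uid [4B, align 4] → 8
@8: state [1B, align 1] → 9
+3 pad (align 4)
@12: start_time [4B, align 4] → 16
@16: pid [8B, align 8] → 24
@24: cpu [2B, align 2] → 26
+2 pad (align 4)
@28: gid [4B, align 4] → 32
@32: lock [3B, align 1] → 35
+5 tail pad (align 8)
size 40, align 8
array of 20: 20 × 40 = 800

800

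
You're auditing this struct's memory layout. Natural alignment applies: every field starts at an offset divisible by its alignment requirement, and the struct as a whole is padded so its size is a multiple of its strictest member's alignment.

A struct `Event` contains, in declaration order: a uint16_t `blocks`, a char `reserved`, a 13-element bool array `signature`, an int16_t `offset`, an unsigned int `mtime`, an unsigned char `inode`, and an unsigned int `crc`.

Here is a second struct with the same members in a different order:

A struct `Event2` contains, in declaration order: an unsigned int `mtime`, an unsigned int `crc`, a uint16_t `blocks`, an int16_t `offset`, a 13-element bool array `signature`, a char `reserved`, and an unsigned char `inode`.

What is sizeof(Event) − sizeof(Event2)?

blocks at 0 (size 2, align 2) → ends 2
reserved at 2 (size 1, align 1) → ends 3
signature at 3 (size 13, align 1) → ends 16
offset at 16 (size 2, align 2) → ends 18
pad 2 to align 4 for mtime
mtime at 20 (size 4, align 4) → ends 24
inode at 24 (size 1, align 1) → ends 25
pad 3 to align 4 for crc
crc at 28 (size 4, align 4) → ends 32
total 32 bytes, alignment 4
— Event2 —
mtime at 0 (size 4, align 4) → ends 4
crc at 4 (size 4, align 4) → ends 8
blocks at 8 (size 2, align 2) → ends 10
offset at 10 (size 2, align 2) → ends 12
signature at 12 (size 13, align 1) → ends 25
reserved at 25 (size 1, align 1) → ends 26
inode at 26 (size 1, align 1) → ends 27
tail pad 1 to reach multiple of 4
total 28 bytes, alignment 4
32 − 28 = 4

4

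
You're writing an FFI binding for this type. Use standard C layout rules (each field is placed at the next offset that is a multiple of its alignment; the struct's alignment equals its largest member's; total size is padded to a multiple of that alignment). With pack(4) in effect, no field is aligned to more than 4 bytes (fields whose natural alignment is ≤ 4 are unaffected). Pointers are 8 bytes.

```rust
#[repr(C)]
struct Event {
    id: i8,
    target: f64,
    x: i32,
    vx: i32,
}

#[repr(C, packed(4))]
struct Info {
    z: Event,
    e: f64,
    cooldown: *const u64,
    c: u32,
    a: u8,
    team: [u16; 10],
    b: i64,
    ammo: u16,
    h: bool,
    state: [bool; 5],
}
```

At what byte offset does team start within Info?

Event: 0..1  id  (1B, 1-aligned); 1..8  -- padding (7B); 8..16  target  (8B, 8-aligned); 16..20  x  (4B, 4-aligned); 20..24  vx  (4B, 4-aligned); sizeof = 24, alignof = 8
0..24  z  (24B, 4-aligned)
24..32  e  (8B, 4-aligned)
32..40  cooldown  (8B, 4-aligned)
40..44  c  (4B, 4-aligned)
44..45  a  (1B, 1-aligned)
45..46  -- padding (1B)
46..66  team  (20B, 2-aligned)

46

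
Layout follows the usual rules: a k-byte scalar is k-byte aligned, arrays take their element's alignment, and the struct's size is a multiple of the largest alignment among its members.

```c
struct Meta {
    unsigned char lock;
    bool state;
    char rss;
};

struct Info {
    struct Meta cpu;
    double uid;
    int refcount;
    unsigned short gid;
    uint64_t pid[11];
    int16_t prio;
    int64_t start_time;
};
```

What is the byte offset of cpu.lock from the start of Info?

0

Meta: lock at 0 (size 1, align 1) → ends 1; state at 1 (size 1, align 1) → ends 2; rss at 2 (size 1, align 1) → ends 3; total 3 bytes, alignment 1
cpu at 0 (size 3, align 1) → ends 3
within Meta: lock at 0
0 + 0 = 0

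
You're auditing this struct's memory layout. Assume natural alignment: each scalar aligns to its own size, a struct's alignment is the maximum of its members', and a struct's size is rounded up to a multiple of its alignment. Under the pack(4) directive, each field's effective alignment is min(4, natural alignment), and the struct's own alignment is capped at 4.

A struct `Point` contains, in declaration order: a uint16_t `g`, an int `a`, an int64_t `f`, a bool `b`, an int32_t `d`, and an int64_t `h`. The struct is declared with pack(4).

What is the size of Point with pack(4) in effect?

@0: g [2B, align 2] → 2
+2 pad (align 4)
@4: a [4B, align 4] → 8
@8: f [8B, align 4] → 16
@16: b [1B, align 1] → 17
+3 pad (align 4)
@20: d [4B, align 4] → 24
@24: h [8B, align 4] → 32
size 32, align 4

32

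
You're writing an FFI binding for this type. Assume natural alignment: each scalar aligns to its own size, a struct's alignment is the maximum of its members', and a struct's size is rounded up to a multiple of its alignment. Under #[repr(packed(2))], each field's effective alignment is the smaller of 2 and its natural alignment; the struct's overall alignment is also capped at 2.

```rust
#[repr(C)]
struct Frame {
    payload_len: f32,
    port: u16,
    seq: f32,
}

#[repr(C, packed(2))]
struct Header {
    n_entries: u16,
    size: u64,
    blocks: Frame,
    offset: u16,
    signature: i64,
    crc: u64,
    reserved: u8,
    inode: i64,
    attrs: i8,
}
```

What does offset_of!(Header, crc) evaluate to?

32

Frame: @0: payload_len [4B, align 4] → 4; @4: port [2B, align 2] → 6; +2 pad (align 4); @8: seq [4B, align 4] → 12; size 12, align 4
@0: n_entries [2B, align 2] → 2
@2: size [8B, align 2] → 10
@10: blocks [12B, align 2] → 22
@22: offset [2B, align 2] → 24
@24: signature [8B, align 2] → 32
@32: crc [8B, align 2] → 40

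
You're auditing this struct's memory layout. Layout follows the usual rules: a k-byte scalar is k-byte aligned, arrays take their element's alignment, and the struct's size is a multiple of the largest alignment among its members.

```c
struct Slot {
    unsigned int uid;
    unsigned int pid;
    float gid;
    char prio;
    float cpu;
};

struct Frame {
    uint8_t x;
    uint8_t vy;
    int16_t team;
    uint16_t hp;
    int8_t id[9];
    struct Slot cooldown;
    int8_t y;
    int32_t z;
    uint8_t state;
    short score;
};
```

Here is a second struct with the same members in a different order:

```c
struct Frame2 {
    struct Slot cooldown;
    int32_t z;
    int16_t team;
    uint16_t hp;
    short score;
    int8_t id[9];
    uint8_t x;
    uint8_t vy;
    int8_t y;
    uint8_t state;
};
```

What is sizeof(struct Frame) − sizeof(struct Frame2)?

Slot: 0..4  uid  (4B, 4-aligned); 4..8  pid  (4B, 4-aligned); 8..12  gid  (4B, 4-aligned); 12..13  prio  (1B, 1-aligned); 13..16  -- padding (3B); 16..20  cpu  (4B, 4-aligned); sizeof = 20, alignof = 4
0..1  x  (1B, 1-aligned)
1..2  vy  (1B, 1-aligned)
2..4  team  (2B, 2-aligned)
4..6  hp  (2B, 2-aligned)
6..15  id  (9B, 1-aligned)
15..16  -- padding (1B)
16..36  cooldown  (20B, 4-aligned)
36..37  y  (1B, 1-aligned)
37..40  -- padding (3B)
40..44  z  (4B, 4-aligned)
44..45  state  (1B, 1-aligned)
45..46  -- padding (1B)
46..48  score  (2B, 2-aligned)
sizeof = 48, alignof = 4
— Frame2 —
0..20  cooldown  (20B, 4-aligned)
20..24  z  (4B, 4-aligned)
24..26  team  (2B, 2-aligned)
26..28  hp  (2B, 2-aligned)
28..30  score  (2B, 2-aligned)
30..39  id  (9B, 1-aligned)
39..40  x  (1B, 1-aligned)
40..41  vy  (1B, 1-aligned)
41..42  y  (1B, 1-aligned)
42..43  state  (1B, 1-aligned)
43..44  -- tail padding (1B)
sizeof = 44, alignof = 4
48 − 44 = 4

4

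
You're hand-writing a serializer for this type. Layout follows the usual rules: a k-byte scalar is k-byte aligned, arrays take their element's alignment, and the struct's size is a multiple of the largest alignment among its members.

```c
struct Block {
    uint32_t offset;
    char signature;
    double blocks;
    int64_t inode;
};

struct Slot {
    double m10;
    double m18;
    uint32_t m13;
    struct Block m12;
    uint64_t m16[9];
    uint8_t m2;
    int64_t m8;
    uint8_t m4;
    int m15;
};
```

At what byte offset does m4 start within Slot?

Block: offset at 0 (size 4, align 4) → ends 4; signature at 4 (size 1, align 1) → ends 5; pad 3 to align 8 for blocks; blocks at 8 (size 8, align 8) → ends 16; inode at 16 (size 8, align 8) → ends 24; total 24 bytes, alignment 8
m10 at 0 (size 8, align 8) → ends 8
m18 at 8 (size 8, align 8) → ends 16
m13 at 16 (size 4, align 4) → ends 20
pad 4 to align 8 for m12
m12 at 24 (size 24, align 8) → ends 48
m16 at 48 (size 72, align 8) → ends 120
m2 at 120 (size 1, align 1) → ends 121
pad 7 to align 8 for m8
m8 at 128 (size 8, align 8) → ends 136
m4 at 136 (size 1, align 1) → ends 137

136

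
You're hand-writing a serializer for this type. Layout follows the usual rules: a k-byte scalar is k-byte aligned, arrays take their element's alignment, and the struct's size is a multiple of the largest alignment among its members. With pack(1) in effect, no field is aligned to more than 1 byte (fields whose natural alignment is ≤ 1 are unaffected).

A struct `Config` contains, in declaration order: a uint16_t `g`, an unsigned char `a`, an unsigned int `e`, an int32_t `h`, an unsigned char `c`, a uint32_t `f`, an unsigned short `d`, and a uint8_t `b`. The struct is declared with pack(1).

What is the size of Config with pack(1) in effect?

19

g at 0 (size 2, align 1) → ends 2
a at 2 (size 1, align 1) → ends 3
e at 3 (size 4, align 1) → ends 7
h at 7 (size 4, align 1) → ends 11
c at 11 (size 1, align 1) → ends 12
f at 12 (size 4, align 1) → ends 16
d at 16 (size 2, align 1) → ends 18
b at 18 (size 1, align 1) → ends 19
total 19 bytes, alignment 1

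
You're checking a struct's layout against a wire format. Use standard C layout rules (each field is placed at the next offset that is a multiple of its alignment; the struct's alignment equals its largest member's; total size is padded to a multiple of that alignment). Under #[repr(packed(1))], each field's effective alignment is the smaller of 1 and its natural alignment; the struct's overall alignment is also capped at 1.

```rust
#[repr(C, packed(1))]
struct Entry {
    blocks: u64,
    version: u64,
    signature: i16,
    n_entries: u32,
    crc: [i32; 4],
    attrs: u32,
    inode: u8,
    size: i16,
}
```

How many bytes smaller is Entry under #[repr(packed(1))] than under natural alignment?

natural layout:
  0..8  blocks  (8B, 8-aligned)
  8..16  version  (8B, 8-aligned)
  16..18  signature  (2B, 2-aligned)
  18..20  -- padding (2B)
  20..24  n_entries  (4B, 4-aligned)
  24..40  crc  (16B, 4-aligned)
  40..44  attrs  (4B, 4-aligned)
  44..45  inode  (1B, 1-aligned)
  45..46  -- padding (1B)
  46..48  size  (2B, 2-aligned)
  sizeof = 48, alignof = 8
packed(1) layout:
  0..8  blocks  (8B, 1-aligned)
  8..16  version  (8B, 1-aligned)
  16..18  signature  (2B, 1-aligned)
  18..22  n_entries  (4B, 1-aligned)
  22..38  crc  (16B, 1-aligned)
  38..42  attrs  (4B, 1-aligned)
  42..43  inode  (1B, 1-aligned)
  43..45  size  (2B, 1-aligned)
  sizeof = 45, alignof = 1
48 − 45 = 3

3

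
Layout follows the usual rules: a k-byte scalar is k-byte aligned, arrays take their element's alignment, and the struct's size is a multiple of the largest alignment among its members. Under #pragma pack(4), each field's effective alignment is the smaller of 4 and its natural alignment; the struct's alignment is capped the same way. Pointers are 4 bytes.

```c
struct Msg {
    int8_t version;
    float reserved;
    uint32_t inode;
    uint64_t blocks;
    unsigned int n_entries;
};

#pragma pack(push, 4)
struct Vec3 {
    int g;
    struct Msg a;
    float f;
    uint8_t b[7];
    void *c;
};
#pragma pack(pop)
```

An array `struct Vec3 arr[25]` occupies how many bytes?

Msg: version at 0 (size 1, align 1) → ends 1; pad 3 to align 4 for reserved; reserved at 4 (size 4, align 4) → ends 8; inode at 8 (size 4, align 4) → ends 12; pad 4 to align 8 for blocks; blocks at 16 (size 8, align 8) → ends 24; n_entries at 24 (size 4, align 4) → ends 28; tail pad 4 to reach multiple of 8; total 32 bytes, alignment 8
g at 0 (size 4, align 4) → ends 4
a at 4 (size 32, align 4) → ends 36
f at 36 (size 4, align 4) → ends 40
b at 40 (size 7, align 1) → ends 47
pad 1 to align 4 for c
c at 48 (size 4, align 4) → ends 52
total 52 bytes, alignment 4
array of 25: 25 × 52 = 1300

1300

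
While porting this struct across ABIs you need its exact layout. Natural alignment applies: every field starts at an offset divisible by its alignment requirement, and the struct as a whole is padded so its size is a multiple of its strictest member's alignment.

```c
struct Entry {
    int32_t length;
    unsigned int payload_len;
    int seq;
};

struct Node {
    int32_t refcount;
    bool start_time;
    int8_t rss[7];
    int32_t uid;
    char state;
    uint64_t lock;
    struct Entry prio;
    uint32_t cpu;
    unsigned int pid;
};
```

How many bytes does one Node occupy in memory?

56 bytes

Entry: length at 0 (size 4, align 4) → ends 4; payload_len at 4 (size 4, align 4) → ends 8; seq at 8 (size 4, align 4) → ends 12; total 12 bytes, alignment 4
refcount at 0 (size 4, align 4) → ends 4
start_time at 4 (size 1, align 1) → ends 5
rss at 5 (size 7, align 1) → ends 12
uid at 12 (size 4, align 4) → ends 16
state at 16 (size 1, align 1) → ends 17
pad 7 to align 8 for lock
lock at 24 (size 8, align 8) → ends 32
prio at 32 (size 12, align 4) → ends 44
cpu at 44 (size 4, align 4) → ends 48
pid at 48 (size 4, align 4) → ends 52
tail pad 4 to reach multiple of 8
total 56 bytes, alignment 8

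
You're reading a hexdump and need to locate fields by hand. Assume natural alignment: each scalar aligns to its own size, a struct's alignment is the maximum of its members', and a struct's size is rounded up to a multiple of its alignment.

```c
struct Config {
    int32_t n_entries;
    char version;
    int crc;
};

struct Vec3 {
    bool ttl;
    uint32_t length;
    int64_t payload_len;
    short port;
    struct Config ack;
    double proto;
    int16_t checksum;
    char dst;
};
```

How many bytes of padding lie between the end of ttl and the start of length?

Config: 0..4  n_entries  (4B, 4-aligned); 4..5  version  (1B, 1-aligned); 5..8  -- padding (3B); 8..12  crc  (4B, 4-aligned); sizeof = 12, alignof = 4
0..1  ttl  (1B, 1-aligned)
1..4  -- padding (3B)
4..8  length  (4B, 4-aligned)

3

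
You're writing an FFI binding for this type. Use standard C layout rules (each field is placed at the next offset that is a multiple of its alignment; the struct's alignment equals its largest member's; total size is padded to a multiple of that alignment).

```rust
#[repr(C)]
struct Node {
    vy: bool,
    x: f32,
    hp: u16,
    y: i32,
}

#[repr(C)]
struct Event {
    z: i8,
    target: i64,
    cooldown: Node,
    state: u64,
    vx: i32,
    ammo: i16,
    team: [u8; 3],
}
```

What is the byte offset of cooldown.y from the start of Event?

Node: @0: vy [1B, align 1] → 1; +3 pad (align 4); @4: x [4B, align 4] → 8; @8: hp [2B, align 2] → 10; +2 pad (align 4); @12: y [4B, align 4] → 16; size 16, align 4
@0: z [1B, align 1] → 1
+7 pad (align 8)
@8: target [8B, align 8] → 16
@16: cooldown [16B, align 4] → 32
within Node: y at 12
16 + 12 = 28

28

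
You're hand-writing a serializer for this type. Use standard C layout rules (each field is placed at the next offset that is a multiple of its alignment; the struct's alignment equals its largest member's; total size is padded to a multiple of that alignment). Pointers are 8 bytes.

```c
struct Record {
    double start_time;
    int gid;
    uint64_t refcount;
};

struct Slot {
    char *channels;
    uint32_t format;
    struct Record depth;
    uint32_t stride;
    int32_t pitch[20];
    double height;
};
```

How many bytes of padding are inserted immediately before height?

4

Record: 0..8  start_time  (8B, 8-aligned); 8..12  gid  (4B, 4-aligned); 12..16  -- padding (4B); 16..24  refcount  (8B, 8-aligned); sizeof = 24, alignof = 8
0..8  channels  (8B, 8-aligned)
8..12  format  (4B, 4-aligned)
12..16  -- padding (4B)
16..40  depth  (24B, 8-aligned)
40..44  stride  (4B, 4-aligned)
44..124  pitch  (80B, 4-aligned)
124..128  -- padding (4B)
128..136  height  (8B, 8-aligned)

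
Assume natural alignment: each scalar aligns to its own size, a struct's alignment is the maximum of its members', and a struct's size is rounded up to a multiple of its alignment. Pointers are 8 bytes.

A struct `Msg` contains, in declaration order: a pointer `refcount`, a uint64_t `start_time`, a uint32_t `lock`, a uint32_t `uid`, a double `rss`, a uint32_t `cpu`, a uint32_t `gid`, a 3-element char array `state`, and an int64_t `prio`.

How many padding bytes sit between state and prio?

@0: refcount [8B, align 8] → 8
@8: start_time [8B, align 8] → 16
@16: lock [4B, align 4] → 20
@20: uid [4B, align 4] → 24
@24: rss [8B, align 8] → 32
@32: cpu [4B, align 4] → 36
@36: gid [4B, align 4] → 40
@40: state [3B, align 1] → 43
+5 pad (align 8)
@48: prio [8B, align 8] → 56

5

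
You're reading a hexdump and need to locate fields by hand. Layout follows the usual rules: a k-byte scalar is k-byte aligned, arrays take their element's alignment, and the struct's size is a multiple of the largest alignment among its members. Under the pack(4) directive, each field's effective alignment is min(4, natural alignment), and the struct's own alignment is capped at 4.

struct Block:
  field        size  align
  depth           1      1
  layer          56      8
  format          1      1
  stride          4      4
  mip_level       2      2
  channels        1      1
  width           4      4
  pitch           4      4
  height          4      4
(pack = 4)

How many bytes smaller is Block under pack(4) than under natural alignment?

natural layout:
  0..1  depth  (1B, 1-aligned)
  1..8  -- padding (7B)
  8..64  layer  (56B, 8-aligned)
  64..65  format  (1B, 1-aligned)
  65..68  -- padding (3B)
  68..72  stride  (4B, 4-aligned)
  72..74  mip_level  (2B, 2-aligned)
  74..75  channels  (1B, 1-aligned)
  75..76  -- padding (1B)
  76..80  width  (4B, 4-aligned)
  80..84  pitch  (4B, 4-aligned)
  84..88  height  (4B, 4-aligned)
  sizeof = 88, alignof = 8
packed(4) layout:
  0..1  depth  (1B, 1-aligned)
  1..4  -- padding (3B)
  4..60  layer  (56B, 4-aligned)
  60..61  format  (1B, 1-aligned)
  61..64  -- padding (3B)
  64..68  stride  (4B, 4-aligned)
  68..70  mip_level  (2B, 2-aligned)
  70..71  channels  (1B, 1-aligned)
  71..72  -- padding (1B)
  72..76  width  (4B, 4-aligned)
  76..80  pitch  (4B, 4-aligned)
  80..84  height  (4B, 4-aligned)
  sizeof = 84, alignof = 4
88 − 84 = 4

4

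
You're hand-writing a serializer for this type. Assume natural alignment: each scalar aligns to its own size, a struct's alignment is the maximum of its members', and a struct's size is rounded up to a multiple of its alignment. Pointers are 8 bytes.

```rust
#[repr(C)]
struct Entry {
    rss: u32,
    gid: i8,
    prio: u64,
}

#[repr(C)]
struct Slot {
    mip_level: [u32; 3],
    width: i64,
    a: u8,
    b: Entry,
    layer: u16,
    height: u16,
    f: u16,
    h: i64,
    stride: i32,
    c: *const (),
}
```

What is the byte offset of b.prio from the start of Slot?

40

Entry: rss at 0 (size 4, align 4) → ends 4; gid at 4 (size 1, align 1) → ends 5; pad 3 to align 8 for prio; prio at 8 (size 8, align 8) → ends 16; total 16 bytes, alignment 8
mip_level at 0 (size 12, align 4) → ends 12
pad 4 to align 8 for width
width at 16 (size 8, align 8) → ends 24
a at 24 (size 1, align 1) → ends 25
pad 7 to align 8 for b
b at 32 (size 16, align 8) → ends 48
within Entry: prio at 8
32 + 8 = 40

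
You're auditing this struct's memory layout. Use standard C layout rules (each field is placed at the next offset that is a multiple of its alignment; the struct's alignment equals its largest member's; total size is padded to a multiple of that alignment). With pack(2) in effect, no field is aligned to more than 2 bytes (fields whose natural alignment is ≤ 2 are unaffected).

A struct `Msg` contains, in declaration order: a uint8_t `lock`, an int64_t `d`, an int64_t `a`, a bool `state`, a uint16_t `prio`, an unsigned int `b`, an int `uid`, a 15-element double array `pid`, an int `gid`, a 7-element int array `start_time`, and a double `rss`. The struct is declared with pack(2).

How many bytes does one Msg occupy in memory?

190 bytes

@0: lock [1B, align 1] → 1
+1 pad (align 2)
@2: d [8B, align 2] → 10
@10: a [8B, align 2] → 18
@18: state [1B, align 1] → 19
+1 pad (align 2)
@20: prio [2B, align 2] → 22
@22: b [4B, align 2] → 26
@26: uid [4B, align 2] → 30
@30: pid [120B, align 2] → 150
@150: gid [4B, align 2] → 154
@154: start_time [28B, align 2] → 182
@182: rss [8B, align 2] → 190
size 190, align 2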